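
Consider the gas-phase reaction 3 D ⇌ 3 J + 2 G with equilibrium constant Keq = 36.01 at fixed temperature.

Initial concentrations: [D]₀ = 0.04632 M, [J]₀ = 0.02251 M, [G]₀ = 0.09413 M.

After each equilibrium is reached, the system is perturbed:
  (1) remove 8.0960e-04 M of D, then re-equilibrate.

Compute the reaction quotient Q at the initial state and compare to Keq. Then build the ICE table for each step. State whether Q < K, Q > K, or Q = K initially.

Q₀ = 0.001017 vs Keq = 36.01 ⇒ Q<K, forward
Step 1:
                  D         J         G
  init      0.04632   0.02251   0.09413
  Δ        -0.04155   0.04155    0.0277
  eq       0.004768   0.06406    0.1218
  solve Keq expr → x = 0.01385; check Q = 36.01
Then remove 8.0960e-04 M of D.
Step 2:
                  D         J         G
  init     0.003958   0.06406    0.1218
  Δ       7.4165e-04 -7.4165e-04 -4.9443e-04
  eq         0.0047   0.06332    0.1213
  solve Keq expr → x = -2.4722e-04; check Q = 36.01

Q₀ = 0.001017; Q < K (proceeds forward)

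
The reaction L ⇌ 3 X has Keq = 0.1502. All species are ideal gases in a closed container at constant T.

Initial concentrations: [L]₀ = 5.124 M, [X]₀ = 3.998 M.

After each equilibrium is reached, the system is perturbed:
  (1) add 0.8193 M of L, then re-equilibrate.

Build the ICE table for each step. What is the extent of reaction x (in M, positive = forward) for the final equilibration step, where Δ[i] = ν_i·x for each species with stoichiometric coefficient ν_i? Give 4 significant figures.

Q₀ = 12.47 vs Keq = 0.1502 ⇒ Q>K, reverse
Step 1:
                    L           X
  I             5.124       3.998
  C             1.008      -3.025
  E             6.132       0.973
  solve Keq expr → x = -1.008; check Q = 0.1502
Then add 0.8193 M of L.
Step 2:
                    L           X
  I             6.952       0.973
  C          -0.01362     0.04087
  E             6.938       1.014
  solve Keq expr → x = 0.01362; check Q = 0.1502

x = 0.01362 M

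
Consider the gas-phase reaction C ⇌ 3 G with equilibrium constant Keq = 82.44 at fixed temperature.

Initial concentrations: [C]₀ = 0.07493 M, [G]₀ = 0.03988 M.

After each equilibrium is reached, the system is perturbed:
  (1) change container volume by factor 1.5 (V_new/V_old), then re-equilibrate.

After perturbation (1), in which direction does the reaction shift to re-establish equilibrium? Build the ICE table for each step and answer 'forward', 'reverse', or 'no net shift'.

Direction: forward

Q₀ = 8.4647e-04 vs Keq = 82.44 ⇒ Q<K, forward
Step 1:
                    C           G
  Initial     0.07493     0.03988
  Change     -0.07471      0.2241
  Equil    2.2319e-04       0.264
  solve Keq expr → x = 0.07471; check Q = 82.44
Then change container volume by factor 1.5 (V_new/V_old).
Step 2:
                    C           G
  Initial  1.4879e-04       0.176
  Change  -8.2384e-05  2.4715e-04
  Equil    6.6410e-05      0.1762
  solve Keq expr → x = 8.2384e-05; check Q = 82.44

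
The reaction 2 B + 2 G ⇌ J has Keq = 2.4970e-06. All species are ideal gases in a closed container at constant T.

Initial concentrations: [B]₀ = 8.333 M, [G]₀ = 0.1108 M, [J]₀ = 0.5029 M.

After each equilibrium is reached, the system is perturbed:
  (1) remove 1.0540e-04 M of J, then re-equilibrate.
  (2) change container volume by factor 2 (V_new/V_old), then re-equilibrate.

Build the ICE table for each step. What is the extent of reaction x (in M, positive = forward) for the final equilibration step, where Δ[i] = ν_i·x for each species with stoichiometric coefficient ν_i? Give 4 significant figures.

Q₀ = 0.5899 vs Keq = 2.4970e-06 ⇒ Q>K, reverse
Step 1:
                    B           G           J
  I             8.333      0.1108      0.5029
  C             1.005       1.005     -0.5026
  E             9.338       1.116  2.7122e-04
  solve Keq expr → x = -0.5026; check Q = 2.4970e-06
Then remove 1.0540e-04 M of J.
Step 2:
                    B           G           J
  I             9.338       1.116  1.6582e-04
  C       -2.1057e-04 -2.1057e-04  1.0529e-04
  E             9.338       1.116  2.7111e-04
  solve Keq expr → x = 1.0529e-04; check Q = 2.4970e-06
Then change container volume by factor 2 (V_new/V_old).
Step 3:
                    B           G           J
  I             4.669      0.5579  1.3555e-04
  C        2.3719e-04  2.3719e-04 -1.1859e-04
  E             4.669      0.5582  1.6960e-05
  solve Keq expr → x = -1.1859e-04; check Q = 2.4970e-06

x = -1.1859e-04 M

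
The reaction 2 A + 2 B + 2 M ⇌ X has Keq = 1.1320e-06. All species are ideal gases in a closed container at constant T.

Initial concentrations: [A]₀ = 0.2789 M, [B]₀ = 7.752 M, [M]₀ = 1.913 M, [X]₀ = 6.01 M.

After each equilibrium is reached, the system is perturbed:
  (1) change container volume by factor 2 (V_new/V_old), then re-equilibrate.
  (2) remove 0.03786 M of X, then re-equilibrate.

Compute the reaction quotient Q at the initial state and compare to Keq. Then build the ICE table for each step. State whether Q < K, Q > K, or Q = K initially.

Q₀ = 0.3513; Q > K (proceeds reverse)

Q₀ = 0.3513 vs Keq = 1.1320e-06 ⇒ Q>K, reverse
Step 1:
                    A           B           M           X
  Initial      0.2789       7.752       1.913        6.01
  Change        8.074       8.074       8.074      -4.037
  Equil         8.353       15.83       9.987       1.973
  solve Keq expr → x = -4.037; check Q = 1.1320e-06
Then change container volume by factor 2 (V_new/V_old).
Step 2:
                    A           B           M           X
  Initial       4.176       7.913       4.993      0.9865
  Change         1.66        1.66        1.66     -0.8301
  Equil         5.837       9.573       6.654      0.1565
  solve Keq expr → x = -0.8301; check Q = 1.1320e-06
Then remove 0.03786 M of X.
Step 3:
                    A           B           M           X
  Initial       5.837       9.573       6.654      0.1186
  Change     -0.06004    -0.06004    -0.06004     0.03002
  Equil         5.777       9.513       6.594      0.1486
  solve Keq expr → x = 0.03002; check Q = 1.1320e-06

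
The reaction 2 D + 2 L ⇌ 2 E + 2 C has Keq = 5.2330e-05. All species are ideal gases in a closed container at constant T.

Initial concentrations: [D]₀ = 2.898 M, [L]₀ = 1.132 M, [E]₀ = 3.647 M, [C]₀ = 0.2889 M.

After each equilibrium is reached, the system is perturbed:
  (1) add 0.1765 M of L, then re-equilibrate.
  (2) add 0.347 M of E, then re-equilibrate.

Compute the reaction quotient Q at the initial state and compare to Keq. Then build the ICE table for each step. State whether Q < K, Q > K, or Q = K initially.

Q₀ = 0.1032 vs Keq = 5.2330e-05 ⇒ Q>K, reverse
Step 1:
                   D          L          E          C
  init         2.898      1.132      3.647     0.2889
  Δ           0.2793     0.2793    -0.2793    -0.2793
  eq           3.177      1.411      3.368   0.009632
  solve Keq expr → x = -0.1396; check Q = 5.2330e-05
Then add 0.1765 M of L.
Step 2:
                   D          L          E          C
  init         3.177      1.588      3.368   0.009632
  Δ        -0.001189  -0.001189   0.001189   0.001189
  eq           3.176      1.587      3.369    0.01082
  solve Keq expr → x = 5.9430e-04; check Q = 5.2330e-05
Then add 0.347 M of E.
Step 3:
                   D          L          E          C
  init         3.176      1.587      3.716    0.01082
  Δ       9.9852e-04 9.9852e-04 -9.9852e-04 -9.9852e-04
  eq           3.177      1.588      3.715   0.009822
  solve Keq expr → x = -4.9926e-04; check Q = 5.2330e-05

Q₀ = 0.1032; Q > K (proceeds reverse)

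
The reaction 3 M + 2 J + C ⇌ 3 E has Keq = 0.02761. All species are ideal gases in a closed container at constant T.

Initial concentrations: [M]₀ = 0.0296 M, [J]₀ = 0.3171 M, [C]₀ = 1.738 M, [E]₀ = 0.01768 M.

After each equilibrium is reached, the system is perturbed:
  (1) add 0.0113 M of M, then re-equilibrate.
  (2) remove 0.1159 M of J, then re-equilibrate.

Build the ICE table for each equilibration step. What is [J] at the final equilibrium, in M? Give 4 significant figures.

[J]_eq = 0.2086 M

Q₀ = 1.219 vs Keq = 0.02761 ⇒ Q>K, reverse
Step 1:
                    M           J           C           E
  I            0.0296      0.3171       1.738     0.01768
  C           0.01075    0.007169    0.003585    -0.01075
  E           0.04035      0.3243       1.742    0.006926
  solve Keq expr → x = -0.003585; check Q = 0.02761
Then add 0.0113 M of M.
Step 2:
                    M           J           C           E
  I           0.05165      0.3243       1.742    0.006926
  C         -0.001638   -0.001092 -5.4605e-04    0.001638
  E           0.05002      0.3232       1.741    0.008564
  solve Keq expr → x = 5.4605e-04; check Q = 0.02761
Then remove 0.1159 M of J.
Step 3:
                    M           J           C           E
  I           0.05002      0.2073       1.741    0.008564
  C          0.001922    0.001281  6.4069e-04   -0.001922
  E           0.05194      0.2086       1.742    0.006642
  solve Keq expr → x = -6.4069e-04; check Q = 0.02761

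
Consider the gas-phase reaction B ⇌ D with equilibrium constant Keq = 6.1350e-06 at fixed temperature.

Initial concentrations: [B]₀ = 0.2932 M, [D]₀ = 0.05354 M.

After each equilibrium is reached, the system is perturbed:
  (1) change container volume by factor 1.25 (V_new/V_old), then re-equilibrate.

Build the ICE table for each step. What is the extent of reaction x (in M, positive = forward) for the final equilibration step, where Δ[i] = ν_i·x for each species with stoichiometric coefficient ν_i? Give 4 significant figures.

Q₀ = 0.1826 vs Keq = 6.1350e-06 ⇒ Q>K, reverse
Step 1:
                    B           D
  Initial      0.2932     0.05354
  Change      0.05354    -0.05354
  Equil        0.3467  2.1272e-06
  solve Keq expr → x = -0.05354; check Q = 6.1350e-06
Then change container volume by factor 1.25 (V_new/V_old).
Step 2:
                    B           D
  Initial      0.2774  1.7018e-06
  Change            0           0
  Equil        0.2774  1.7018e-06
  solve Keq expr → x = 0; check Q = 6.1350e-06

x = 0 M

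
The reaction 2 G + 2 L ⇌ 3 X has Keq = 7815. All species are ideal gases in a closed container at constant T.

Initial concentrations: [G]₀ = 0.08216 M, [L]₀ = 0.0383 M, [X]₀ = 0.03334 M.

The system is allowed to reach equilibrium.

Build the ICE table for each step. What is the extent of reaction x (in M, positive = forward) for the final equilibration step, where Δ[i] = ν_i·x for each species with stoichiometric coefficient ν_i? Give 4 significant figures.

Q₀ = 3.743 vs Keq = 7815 ⇒ Q<K, forward
Step 1:
                  G         L         X
  init      0.08216    0.0383   0.03334
  Δ        -0.03285  -0.03285   0.04928
  eq        0.04931  0.005448   0.08262
  solve Keq expr → x = 0.01643; check Q = 7815

x = 0.01643 M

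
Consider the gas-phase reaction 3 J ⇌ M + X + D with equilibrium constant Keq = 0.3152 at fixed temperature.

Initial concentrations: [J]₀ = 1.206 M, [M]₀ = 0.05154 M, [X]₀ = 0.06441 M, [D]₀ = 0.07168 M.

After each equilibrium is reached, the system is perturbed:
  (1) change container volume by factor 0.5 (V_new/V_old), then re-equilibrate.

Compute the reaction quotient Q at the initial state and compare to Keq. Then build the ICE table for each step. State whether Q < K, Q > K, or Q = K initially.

Q₀ = 1.3566e-04; Q < K (proceeds forward)

Q₀ = 1.3566e-04 vs Keq = 0.3152 ⇒ Q<K, forward
Step 1:
                    J           M           X           D
  init          1.206     0.05154     0.06441     0.07168
  Δ           -0.7479      0.2493      0.2493      0.2493
  eq           0.4581      0.3008      0.3137       0.321
  solve Keq expr → x = 0.2493; check Q = 0.3152
Then change container volume by factor 0.5 (V_new/V_old).
Step 2:
                    J           M           X           D
  init         0.9161      0.6017      0.6274       0.642
  Δ                 0           0           0           0
  eq           0.9161      0.6017      0.6274       0.642
  solve Keq expr → x = 0; check Q = 0.3152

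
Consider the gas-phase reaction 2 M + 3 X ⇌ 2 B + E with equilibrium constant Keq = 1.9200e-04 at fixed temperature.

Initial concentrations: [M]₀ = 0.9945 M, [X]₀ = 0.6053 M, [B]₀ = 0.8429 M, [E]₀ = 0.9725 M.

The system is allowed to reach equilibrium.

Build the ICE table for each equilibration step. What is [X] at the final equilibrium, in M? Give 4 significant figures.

[X]_eq = 1.758 M

Q₀ = 3.15 vs Keq = 1.9200e-04 ⇒ Q>K, reverse
Step 1:
                  M         X         B         E
  I          0.9945    0.6053    0.8429    0.9725
  C          0.7686     1.153   -0.7686   -0.3843
  E           1.763     1.758   0.07427    0.5882
  solve Keq expr → x = -0.3843; check Q = 1.9200e-04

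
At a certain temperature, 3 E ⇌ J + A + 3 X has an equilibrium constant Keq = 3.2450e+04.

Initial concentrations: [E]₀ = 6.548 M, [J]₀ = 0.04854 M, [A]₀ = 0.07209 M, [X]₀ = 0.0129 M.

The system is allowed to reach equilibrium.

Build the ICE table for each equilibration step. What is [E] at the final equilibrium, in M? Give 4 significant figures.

Q₀ = 2.6756e-11 vs Keq = 3.2450e+04 ⇒ Q<K, forward
Step 1:
                  E         J         A         X
  init        6.548   0.04854   0.07209    0.0129
  Δ          -6.224     2.075     2.075     6.224
  eq         0.3242     2.123     2.147     6.237
  solve Keq expr → x = 2.075; check Q = 3.2450e+04

[E]_eq = 0.3242 M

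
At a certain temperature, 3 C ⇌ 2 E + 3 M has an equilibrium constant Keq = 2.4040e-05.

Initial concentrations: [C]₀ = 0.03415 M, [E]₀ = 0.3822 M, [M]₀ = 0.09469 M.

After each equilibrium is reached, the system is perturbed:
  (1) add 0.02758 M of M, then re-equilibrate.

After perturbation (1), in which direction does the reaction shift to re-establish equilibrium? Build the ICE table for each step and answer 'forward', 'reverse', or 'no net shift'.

Direction: reverse

Q₀ = 3.114 vs Keq = 2.4040e-05 ⇒ Q>K, reverse
Step 1:
                    C           E           M
  Initial     0.03415      0.3822     0.09469
  Change      0.08726    -0.05817    -0.08726
  Equil        0.1214       0.324    0.007428
  solve Keq expr → x = -0.02909; check Q = 2.4040e-05
Then add 0.02758 M of M.
Step 2:
                    C           E           M
  Initial      0.1214       0.324     0.03501
  Change      0.02568    -0.01712    -0.02568
  Equil        0.1471      0.3069     0.00933
  solve Keq expr → x = -0.008559; check Q = 2.4040e-05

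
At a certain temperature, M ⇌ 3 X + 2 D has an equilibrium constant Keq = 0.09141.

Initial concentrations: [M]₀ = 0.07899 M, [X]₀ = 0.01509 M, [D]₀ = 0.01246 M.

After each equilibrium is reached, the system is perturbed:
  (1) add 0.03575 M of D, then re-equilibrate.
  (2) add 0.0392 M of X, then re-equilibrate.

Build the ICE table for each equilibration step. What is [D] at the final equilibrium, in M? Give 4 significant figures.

[D]_eq = 0.1908 M

Q₀ = 6.7535e-09 vs Keq = 0.09141 ⇒ Q<K, forward
Step 1:
                  M         X         D
  I         0.07899   0.01509   0.01246
  C          -0.075     0.225      0.15
  E        0.003995    0.2401    0.1625
  solve Keq expr → x = 0.075; check Q = 0.09141
Then add 0.03575 M of D.
Step 2:
                  M         X         D
  I        0.003995    0.2401    0.1982
  C        0.001466 -0.004397 -0.002931
  E        0.005461    0.2357    0.1953
  solve Keq expr → x = -0.001466; check Q = 0.09141
Then add 0.0392 M of X.
Step 3:
                  M         X         D
  I        0.005461    0.2749    0.1953
  C        0.002225 -0.006674 -0.004449
  E        0.007685    0.2682    0.1908
  solve Keq expr → x = -0.002225; check Q = 0.09141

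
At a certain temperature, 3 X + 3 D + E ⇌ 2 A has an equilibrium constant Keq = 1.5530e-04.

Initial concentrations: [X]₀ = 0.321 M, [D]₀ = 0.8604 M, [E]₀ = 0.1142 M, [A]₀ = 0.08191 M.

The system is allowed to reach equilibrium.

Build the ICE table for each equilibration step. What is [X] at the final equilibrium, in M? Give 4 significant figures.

Q₀ = 2.789 vs Keq = 1.5530e-04 ⇒ Q>K, reverse
Step 1:
                   X          D          E          A
  I            0.321     0.8604     0.1142    0.08191
  C           0.1208     0.1208    0.04026   -0.08051
  E           0.4418     0.9812     0.1545   0.001398
  solve Keq expr → x = -0.04026; check Q = 1.5530e-04

[X]_eq = 0.4418 M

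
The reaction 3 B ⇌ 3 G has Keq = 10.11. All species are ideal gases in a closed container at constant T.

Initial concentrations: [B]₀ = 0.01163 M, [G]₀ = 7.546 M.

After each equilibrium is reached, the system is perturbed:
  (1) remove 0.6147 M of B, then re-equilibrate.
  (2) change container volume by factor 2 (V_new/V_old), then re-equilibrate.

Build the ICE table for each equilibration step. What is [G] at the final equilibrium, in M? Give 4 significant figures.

[G]_eq = 2.374 M

Q₀ = 2.7316e+08 vs Keq = 10.11 ⇒ Q>K, reverse
Step 1:
                   B          G
  init       0.01163      7.546
  Δ            2.378     -2.378
  eq            2.39      5.168
  solve Keq expr → x = -0.7928; check Q = 10.11
Then remove 0.6147 M of B.
Step 2:
                   B          G
  init         1.775      5.168
  Δ           0.4203    -0.4203
  eq           2.196      4.747
  solve Keq expr → x = -0.1401; check Q = 10.11
Then change container volume by factor 2 (V_new/V_old).
Step 3:
                   B          G
  init         1.098      2.374
  Δ                0          0
  eq           1.098      2.374
  solve Keq expr → x = 0; check Q = 10.11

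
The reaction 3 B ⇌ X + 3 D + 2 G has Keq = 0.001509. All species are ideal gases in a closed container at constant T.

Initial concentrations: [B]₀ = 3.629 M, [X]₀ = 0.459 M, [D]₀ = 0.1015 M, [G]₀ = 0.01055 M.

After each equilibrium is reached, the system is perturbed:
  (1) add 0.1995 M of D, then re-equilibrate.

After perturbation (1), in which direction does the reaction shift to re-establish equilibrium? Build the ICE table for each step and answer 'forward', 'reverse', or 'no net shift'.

Q₀ = 1.1178e-09 vs Keq = 0.001509 ⇒ Q<K, forward
Step 1:
                  B         X         D         G
  I           3.629     0.459    0.1015   0.01055
  C           -0.61    0.2033      0.61    0.4067
  E           3.019    0.6623    0.7115    0.4172
  solve Keq expr → x = 0.2033; check Q = 0.001509
Then add 0.1995 M of D.
Step 2:
                  B         X         D         G
  I           3.019    0.6623     0.911    0.4172
  C         0.08825  -0.02942  -0.08825  -0.05883
  E           3.107    0.6329    0.8227    0.3584
  solve Keq expr → x = -0.02942; check Q = 0.001509

Direction: reverse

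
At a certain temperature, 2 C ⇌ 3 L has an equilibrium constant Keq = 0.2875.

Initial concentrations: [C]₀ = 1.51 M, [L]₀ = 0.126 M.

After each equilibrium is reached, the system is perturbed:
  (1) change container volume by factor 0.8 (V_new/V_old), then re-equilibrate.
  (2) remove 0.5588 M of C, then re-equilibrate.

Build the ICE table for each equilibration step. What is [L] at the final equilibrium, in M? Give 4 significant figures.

[L]_eq = 0.6579 M

Q₀ = 8.7732e-04 vs Keq = 0.2875 ⇒ Q<K, forward
Step 1:
                   C          L
  init          1.51      0.126
  Δ          -0.3904     0.5856
  eq            1.12     0.7116
  solve Keq expr → x = 0.1952; check Q = 0.2875
Then change container volume by factor 0.8 (V_new/V_old).
Step 2:
                   C          L
  init         1.399     0.8895
  Δ          0.03371   -0.05056
  eq           1.433      0.839
  solve Keq expr → x = -0.01685; check Q = 0.2875
Then remove 0.5588 M of C.
Step 3:
                   C          L
  init        0.8744      0.839
  Δ           0.1207    -0.1811
  eq          0.9951     0.6579
  solve Keq expr → x = -0.06037; check Q = 0.2875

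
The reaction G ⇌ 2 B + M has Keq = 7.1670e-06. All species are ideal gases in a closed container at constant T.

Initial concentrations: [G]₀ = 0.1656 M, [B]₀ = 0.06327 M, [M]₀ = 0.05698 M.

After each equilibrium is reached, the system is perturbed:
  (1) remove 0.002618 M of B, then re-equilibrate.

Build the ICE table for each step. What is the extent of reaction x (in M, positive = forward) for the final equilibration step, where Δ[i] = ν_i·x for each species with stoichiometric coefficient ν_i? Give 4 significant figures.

x = 0.001227 M

Q₀ = 0.001377 vs Keq = 7.1670e-06 ⇒ Q>K, reverse
Step 1:
                  G         B         M
  init       0.1656   0.06327   0.05698
  Δ         0.02816  -0.05633  -0.02816
  eq         0.1938  0.006942   0.02882
  solve Keq expr → x = -0.02816; check Q = 7.1670e-06
Then remove 0.002618 M of B.
Step 2:
                  G         B         M
  init       0.1938  0.004324   0.02882
  Δ       -0.001227  0.002453  0.001227
  eq         0.1925  0.006777   0.03004
  solve Keq expr → x = 0.001227; check Q = 7.1670e-06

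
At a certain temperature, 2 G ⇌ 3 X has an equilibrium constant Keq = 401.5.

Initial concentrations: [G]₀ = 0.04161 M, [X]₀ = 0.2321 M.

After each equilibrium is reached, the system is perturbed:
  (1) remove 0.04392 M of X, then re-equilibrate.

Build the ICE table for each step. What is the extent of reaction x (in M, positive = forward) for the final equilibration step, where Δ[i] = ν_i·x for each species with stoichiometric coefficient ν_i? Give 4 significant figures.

Q₀ = 7.222 vs Keq = 401.5 ⇒ Q<K, forward
Step 1:
                  G         X
  I         0.04161    0.2321
  C        -0.03409   0.05113
  E        0.007523    0.2832
  solve Keq expr → x = 0.01704; check Q = 401.5
Then remove 0.04392 M of X.
Step 2:
                  G         X
  I        0.007523    0.2393
  C       -0.001592  0.002389
  E         0.00593    0.2417
  solve Keq expr → x = 7.9619e-04; check Q = 401.5

x = 7.9619e-04 M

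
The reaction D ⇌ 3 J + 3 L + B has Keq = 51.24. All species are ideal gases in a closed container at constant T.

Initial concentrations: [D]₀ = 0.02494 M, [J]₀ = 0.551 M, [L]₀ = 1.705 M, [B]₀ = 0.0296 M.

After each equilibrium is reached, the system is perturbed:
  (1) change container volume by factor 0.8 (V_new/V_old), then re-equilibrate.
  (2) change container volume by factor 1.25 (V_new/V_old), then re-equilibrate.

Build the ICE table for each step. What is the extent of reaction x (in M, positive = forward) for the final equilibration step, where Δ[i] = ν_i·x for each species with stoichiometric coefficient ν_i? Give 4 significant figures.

x = 0.003285 M

Q₀ = 0.9841 vs Keq = 51.24 ⇒ Q<K, forward
Step 1:
                  D         J         L         B
  init      0.02494     0.551     1.705    0.0296
  Δ        -0.02355   0.07064   0.07064   0.02355
  eq       0.001395    0.6216     1.776   0.05315
  solve Keq expr → x = 0.02355; check Q = 51.24
Then change container volume by factor 0.8 (V_new/V_old).
Step 2:
                  D         J         L         B
  init     0.001744     0.777      2.22   0.06643
  Δ        0.004106  -0.01232  -0.01232 -0.004106
  eq       0.005849    0.7647     2.207   0.06233
  solve Keq expr → x = -0.004106; check Q = 51.24
Then change container volume by factor 1.25 (V_new/V_old).
Step 3:
                  D         J         L         B
  init      0.00468    0.6118     1.766   0.04986
  Δ       -0.003285  0.009854  0.009854  0.003285
  eq       0.001395    0.6216     1.776   0.05315
  solve Keq expr → x = 0.003285; check Q = 51.24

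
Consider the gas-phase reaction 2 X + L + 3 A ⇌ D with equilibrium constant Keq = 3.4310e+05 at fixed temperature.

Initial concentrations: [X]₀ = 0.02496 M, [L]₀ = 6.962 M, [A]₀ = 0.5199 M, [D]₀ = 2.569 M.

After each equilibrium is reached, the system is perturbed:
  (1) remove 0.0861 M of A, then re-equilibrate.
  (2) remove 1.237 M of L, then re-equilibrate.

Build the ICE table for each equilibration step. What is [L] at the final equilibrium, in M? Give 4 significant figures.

Q₀ = 4215 vs Keq = 3.4310e+05 ⇒ Q<K, forward
Step 1:
                   X          L          A          D
  I          0.02496      6.962     0.5199      2.569
  C          -0.0219   -0.01095   -0.03285    0.01095
  E          0.00306      6.951      0.487       2.58
  solve Keq expr → x = 0.01095; check Q = 3.4310e+05
Then remove 0.0861 M of A.
Step 2:
                   X          L          A          D
  I          0.00306      6.951     0.4009       2.58
  C         0.001013 5.0653e-04    0.00152 -5.0653e-04
  E         0.004073      6.952     0.4025      2.579
  solve Keq expr → x = -5.0653e-04; check Q = 3.4310e+05
Then remove 1.237 M of L.
Step 3:
                   X          L          A          D
  I         0.004073      5.715     0.4025      2.579
  C       4.0875e-04 2.0437e-04 6.1312e-04 -2.0437e-04
  E         0.004482      5.715     0.4031      2.579
  solve Keq expr → x = -2.0437e-04; check Q = 3.4310e+05

[L]_eq = 5.715 M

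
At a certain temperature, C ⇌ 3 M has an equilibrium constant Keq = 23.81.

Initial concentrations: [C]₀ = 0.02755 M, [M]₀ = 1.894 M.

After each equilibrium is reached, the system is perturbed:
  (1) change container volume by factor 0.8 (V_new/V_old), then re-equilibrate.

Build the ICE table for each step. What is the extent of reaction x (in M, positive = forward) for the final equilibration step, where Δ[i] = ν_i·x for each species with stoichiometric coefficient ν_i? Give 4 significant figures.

x = -0.04615 M

Q₀ = 246.6 vs Keq = 23.81 ⇒ Q>K, reverse
Step 1:
                    C           M
  init        0.02755       1.894
  Δ            0.1222     -0.3665
  eq           0.1497       1.528
  solve Keq expr → x = -0.1222; check Q = 23.81
Then change container volume by factor 0.8 (V_new/V_old).
Step 2:
                    C           M
  init         0.1871       1.909
  Δ           0.04615     -0.1385
  eq           0.2333       1.771
  solve Keq expr → x = -0.04615; check Q = 23.81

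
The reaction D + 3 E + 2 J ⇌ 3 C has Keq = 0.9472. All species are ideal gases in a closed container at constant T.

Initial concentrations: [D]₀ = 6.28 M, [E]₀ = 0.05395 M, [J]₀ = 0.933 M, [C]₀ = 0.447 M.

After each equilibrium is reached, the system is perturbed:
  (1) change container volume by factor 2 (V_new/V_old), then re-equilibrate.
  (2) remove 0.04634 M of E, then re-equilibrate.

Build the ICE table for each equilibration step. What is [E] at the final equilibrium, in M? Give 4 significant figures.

[E]_eq = 0.1037 M

Q₀ = 104 vs Keq = 0.9472 ⇒ Q>K, reverse
Step 1:
                  D         E         J         C
  init         6.28   0.05395     0.933     0.447
  Δ         0.04094    0.1228   0.08188   -0.1228
  eq          6.321    0.1768     1.015    0.3242
  solve Keq expr → x = -0.04094; check Q = 0.9472
Then change container volume by factor 2 (V_new/V_old).
Step 2:
                  D         E         J         C
  init         3.16   0.08839    0.5074    0.1621
  Δ         0.01335   0.04005    0.0267  -0.04005
  eq          3.174    0.1284    0.5341     0.122
  solve Keq expr → x = -0.01335; check Q = 0.9472
Then remove 0.04634 M of E.
Step 3:
                  D         E         J         C
  init        3.174    0.0821    0.5341     0.122
  Δ        0.007211   0.02163   0.01442  -0.02163
  eq          3.181    0.1037    0.5486    0.1004
  solve Keq expr → x = -0.007211; check Q = 0.9472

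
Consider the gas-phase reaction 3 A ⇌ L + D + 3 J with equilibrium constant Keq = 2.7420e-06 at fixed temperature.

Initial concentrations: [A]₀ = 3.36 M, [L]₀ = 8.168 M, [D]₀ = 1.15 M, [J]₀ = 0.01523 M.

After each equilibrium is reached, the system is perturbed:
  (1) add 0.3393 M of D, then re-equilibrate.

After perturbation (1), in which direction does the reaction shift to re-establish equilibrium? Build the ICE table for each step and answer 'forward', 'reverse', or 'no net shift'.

Direction: reverse

Q₀ = 8.7477e-07 vs Keq = 2.7420e-06 ⇒ Q<K, forward
Step 1:
                  A         L         D         J
  I            3.36     8.168      1.15   0.01523
  C       -0.006995  0.002332  0.002332  0.006995
  E           3.353      8.17     1.152   0.02223
  solve Keq expr → x = 0.002332; check Q = 2.7420e-06
Then add 0.3393 M of D.
Step 2:
                  A         L         D         J
  I           3.353      8.17     1.492   0.02223
  C        0.001818 -6.0592e-04 -6.0592e-04 -0.001818
  E           3.355      8.17     1.491   0.02041
  solve Keq expr → x = -6.0592e-04; check Q = 2.7420e-06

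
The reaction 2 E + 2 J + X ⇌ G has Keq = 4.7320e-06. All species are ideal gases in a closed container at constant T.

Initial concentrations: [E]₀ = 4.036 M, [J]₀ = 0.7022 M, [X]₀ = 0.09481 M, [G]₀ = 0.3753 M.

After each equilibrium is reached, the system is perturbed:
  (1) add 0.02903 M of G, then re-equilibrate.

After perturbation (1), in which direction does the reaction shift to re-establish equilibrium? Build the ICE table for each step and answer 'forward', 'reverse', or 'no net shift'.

Direction: reverse

Q₀ = 0.4928 vs Keq = 4.7320e-06 ⇒ Q>K, reverse
Step 1:
                    E           J           X           G
  Initial       4.036      0.7022     0.09481      0.3753
  Change       0.7504      0.7504      0.3752     -0.3752
  Equil         4.786       1.453        0.47  1.0751e-04
  solve Keq expr → x = -0.3752; check Q = 4.7320e-06
Then add 0.02903 M of G.
Step 2:
                    E           J           X           G
  Initial       4.786       1.453        0.47     0.02914
  Change      0.05802     0.05802     0.02901    -0.02901
  Equil         4.844       1.511       0.499  1.2646e-04
  solve Keq expr → x = -0.02901; check Q = 4.7320e-06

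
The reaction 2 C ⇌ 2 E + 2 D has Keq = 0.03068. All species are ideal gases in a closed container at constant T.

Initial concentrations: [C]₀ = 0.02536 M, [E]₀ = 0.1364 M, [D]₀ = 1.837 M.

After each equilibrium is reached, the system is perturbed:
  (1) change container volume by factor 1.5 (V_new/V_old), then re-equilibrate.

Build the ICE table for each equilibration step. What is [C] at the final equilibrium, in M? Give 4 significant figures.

[C]_eq = 0.09356 M

Q₀ = 97.62 vs Keq = 0.03068 ⇒ Q>K, reverse
Step 1:
                   C          E          D
  I          0.02536     0.1364      1.837
  C           0.1214    -0.1214    -0.1214
  E           0.1468    0.01499      1.716
  solve Keq expr → x = -0.06071; check Q = 0.03068
Then change container volume by factor 1.5 (V_new/V_old).
Step 2:
                   C          E          D
  I          0.09785    0.00999      1.144
  C        -0.004285   0.004285   0.004285
  E          0.09356    0.01428      1.148
  solve Keq expr → x = 0.002143; check Q = 0.03068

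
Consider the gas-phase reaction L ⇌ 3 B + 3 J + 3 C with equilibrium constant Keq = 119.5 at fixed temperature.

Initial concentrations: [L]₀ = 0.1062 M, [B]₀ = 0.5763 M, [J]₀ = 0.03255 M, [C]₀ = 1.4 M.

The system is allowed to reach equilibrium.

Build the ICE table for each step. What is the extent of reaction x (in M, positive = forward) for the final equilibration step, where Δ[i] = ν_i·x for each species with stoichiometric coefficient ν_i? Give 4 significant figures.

x = 0.1049 M

Q₀ = 1.7055e-04 vs Keq = 119.5 ⇒ Q<K, forward
Step 1:
                    L           B           J           C
  I            0.1062      0.5763     0.03255         1.4
  C           -0.1049      0.3148      0.3148      0.3148
  E          0.001252      0.8911      0.3474       1.715
  solve Keq expr → x = 0.1049; check Q = 119.5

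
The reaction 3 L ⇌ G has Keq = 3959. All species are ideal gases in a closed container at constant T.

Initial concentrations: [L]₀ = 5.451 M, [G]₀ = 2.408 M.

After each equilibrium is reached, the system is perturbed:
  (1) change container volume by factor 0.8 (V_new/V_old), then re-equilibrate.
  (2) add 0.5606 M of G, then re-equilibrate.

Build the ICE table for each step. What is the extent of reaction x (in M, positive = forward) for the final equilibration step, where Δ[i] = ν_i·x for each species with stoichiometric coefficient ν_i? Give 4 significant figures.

Q₀ = 0.01487 vs Keq = 3959 ⇒ Q<K, forward
Step 1:
                  L         G
  Initial     5.451     2.408
  Change     -5.349     1.783
  Equil      0.1019     4.191
  solve Keq expr → x = 1.783; check Q = 3959
Then change container volume by factor 0.8 (V_new/V_old).
Step 2:
                  L         G
  Initial    0.1274     5.239
  Change   -0.01757  0.005856
  Equil      0.1098     5.245
  solve Keq expr → x = 0.005856; check Q = 3959
Then add 0.5606 M of G.
Step 3:
                  L         G
  Initial    0.1098     5.805
  Change   0.003773 -0.001258
  Equil      0.1136     5.804
  solve Keq expr → x = -0.001258; check Q = 3959

x = -0.001258 M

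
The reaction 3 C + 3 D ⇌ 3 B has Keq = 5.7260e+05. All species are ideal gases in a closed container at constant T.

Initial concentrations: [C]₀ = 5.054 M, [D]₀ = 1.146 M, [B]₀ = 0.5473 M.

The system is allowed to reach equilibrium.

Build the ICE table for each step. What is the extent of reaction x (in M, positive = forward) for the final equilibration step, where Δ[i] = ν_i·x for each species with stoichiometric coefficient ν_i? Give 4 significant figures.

Q₀ = 8.4376e-04 vs Keq = 5.7260e+05 ⇒ Q<K, forward
Step 1:
                  C         D         B
  init        5.054     1.146    0.5473
  Δ          -1.141    -1.141     1.141
  eq          3.913  0.005195     1.688
  solve Keq expr → x = 0.3803; check Q = 5.7260e+05

x = 0.3803 M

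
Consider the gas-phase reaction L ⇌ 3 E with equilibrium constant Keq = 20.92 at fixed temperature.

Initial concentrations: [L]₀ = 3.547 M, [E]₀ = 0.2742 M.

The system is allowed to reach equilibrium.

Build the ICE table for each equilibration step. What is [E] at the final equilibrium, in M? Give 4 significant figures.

Q₀ = 0.005812 vs Keq = 20.92 ⇒ Q<K, forward
Step 1:
                    L           E
  init          3.547      0.2742
  Δ             -1.14       3.419
  eq            2.407       3.693
  solve Keq expr → x = 1.14; check Q = 20.92

[E]_eq = 3.693 M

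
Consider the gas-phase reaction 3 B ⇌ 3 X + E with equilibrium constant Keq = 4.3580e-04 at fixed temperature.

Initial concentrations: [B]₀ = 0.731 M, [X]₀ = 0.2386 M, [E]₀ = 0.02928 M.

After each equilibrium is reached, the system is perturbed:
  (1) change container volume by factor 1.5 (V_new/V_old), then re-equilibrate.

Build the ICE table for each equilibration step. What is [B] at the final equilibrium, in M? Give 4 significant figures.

Q₀ = 0.001018 vs Keq = 4.3580e-04 ⇒ Q>K, reverse
Step 1:
                    B           X           E
  Initial       0.731      0.2386     0.02928
  Change      0.02735    -0.02735   -0.009118
  Equil        0.7584      0.2112     0.02016
  solve Keq expr → x = -0.009118; check Q = 4.3580e-04
Then change container volume by factor 1.5 (V_new/V_old).
Step 2:
                    B           X           E
  Initial      0.5056      0.1408     0.01344
  Change    -0.008232    0.008232    0.002744
  Equil        0.4973      0.1491     0.01619
  solve Keq expr → x = 0.002744; check Q = 4.3580e-04

[B]_eq = 0.4973 M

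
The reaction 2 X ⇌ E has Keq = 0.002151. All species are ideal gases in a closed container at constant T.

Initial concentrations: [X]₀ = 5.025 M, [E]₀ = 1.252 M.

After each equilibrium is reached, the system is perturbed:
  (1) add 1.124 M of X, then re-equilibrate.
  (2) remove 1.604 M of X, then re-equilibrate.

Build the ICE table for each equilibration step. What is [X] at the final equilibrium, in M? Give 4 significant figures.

[X]_eq = 6.847 M

Q₀ = 0.04958 vs Keq = 0.002151 ⇒ Q>K, reverse
Step 1:
                    X           E
  init          5.025       1.252
  Δ             2.275      -1.137
  eq              7.3      0.1146
  solve Keq expr → x = -1.137; check Q = 0.002151
Then add 1.124 M of X.
Step 2:
                    X           E
  init          8.424      0.1146
  Δ          -0.07091     0.03546
  eq            8.353      0.1501
  solve Keq expr → x = 0.03546; check Q = 0.002151
Then remove 1.604 M of X.
Step 3:
                    X           E
  init          6.749      0.1501
  Δ           0.09845    -0.04922
  eq            6.847      0.1009
  solve Keq expr → x = -0.04922; check Q = 0.002151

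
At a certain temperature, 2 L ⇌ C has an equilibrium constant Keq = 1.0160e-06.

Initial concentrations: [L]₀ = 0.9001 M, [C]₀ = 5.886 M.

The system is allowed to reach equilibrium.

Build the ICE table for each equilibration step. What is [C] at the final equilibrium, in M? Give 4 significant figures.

Q₀ = 7.265 vs Keq = 1.0160e-06 ⇒ Q>K, reverse
Step 1:
                   L          C
  init        0.9001      5.886
  Δ            11.77     -5.886
  eq           12.67 1.6314e-04
  solve Keq expr → x = -5.886; check Q = 1.0160e-06

[C]_eq = 1.6314e-04 M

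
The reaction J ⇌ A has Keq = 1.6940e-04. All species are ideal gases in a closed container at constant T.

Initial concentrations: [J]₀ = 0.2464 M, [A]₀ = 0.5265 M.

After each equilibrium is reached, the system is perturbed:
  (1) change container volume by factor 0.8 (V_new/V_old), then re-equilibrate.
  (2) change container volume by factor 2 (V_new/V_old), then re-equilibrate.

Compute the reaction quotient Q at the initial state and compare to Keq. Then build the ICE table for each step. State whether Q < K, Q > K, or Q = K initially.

Q₀ = 2.137; Q > K (proceeds reverse)

Q₀ = 2.137 vs Keq = 1.6940e-04 ⇒ Q>K, reverse
Step 1:
                   J          A
  I           0.2464     0.5265
  C           0.5264    -0.5264
  E           0.7728 1.3091e-04
  solve Keq expr → x = -0.5264; check Q = 1.6940e-04
Then change container volume by factor 0.8 (V_new/V_old).
Step 2:
                   J          A
  I            0.966 1.6363e-04
  C                0          0
  E            0.966 1.6363e-04
  solve Keq expr → x = 0; check Q = 1.6940e-04
Then change container volume by factor 2 (V_new/V_old).
Step 3:
                   J          A
  I            0.483 8.1817e-05
  C                0          0
  E            0.483 8.1817e-05
  solve Keq expr → x = 0; check Q = 1.6940e-04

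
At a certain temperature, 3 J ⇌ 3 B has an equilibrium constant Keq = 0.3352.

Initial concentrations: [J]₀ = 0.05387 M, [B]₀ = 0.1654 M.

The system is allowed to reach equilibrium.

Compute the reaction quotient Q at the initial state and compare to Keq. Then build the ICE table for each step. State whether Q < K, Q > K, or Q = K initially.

Q₀ = 28.94; Q > K (proceeds reverse)

Q₀ = 28.94 vs Keq = 0.3352 ⇒ Q>K, reverse
Step 1:
                    J           B
  Initial     0.05387      0.1654
  Change      0.07552    -0.07552
  Equil        0.1294     0.08988
  solve Keq expr → x = -0.02517; check Q = 0.3352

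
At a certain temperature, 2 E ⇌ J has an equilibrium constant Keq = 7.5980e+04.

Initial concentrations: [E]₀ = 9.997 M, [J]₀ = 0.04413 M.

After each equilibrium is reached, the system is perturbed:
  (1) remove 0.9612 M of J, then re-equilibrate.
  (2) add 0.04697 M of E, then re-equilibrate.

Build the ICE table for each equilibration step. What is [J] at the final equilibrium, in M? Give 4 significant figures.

Q₀ = 4.4156e-04 vs Keq = 7.5980e+04 ⇒ Q<K, forward
Step 1:
                   E          J
  Initial      9.997    0.04413
  Change      -9.989      4.994
  Equil     0.008143      5.039
  solve Keq expr → x = 4.994; check Q = 7.5980e+04
Then remove 0.9612 M of J.
Step 2:
                   E          J
  Initial   0.008143      4.077
  Change  -8.1745e-04 4.0872e-04
  Equil     0.007326      4.078
  solve Keq expr → x = 4.0872e-04; check Q = 7.5980e+04
Then add 0.04697 M of E.
Step 3:
                   E          J
  Initial     0.0543      4.078
  Change    -0.04695    0.02347
  Equil     0.007347      4.101
  solve Keq expr → x = 0.02347; check Q = 7.5980e+04

[J]_eq = 4.101 M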